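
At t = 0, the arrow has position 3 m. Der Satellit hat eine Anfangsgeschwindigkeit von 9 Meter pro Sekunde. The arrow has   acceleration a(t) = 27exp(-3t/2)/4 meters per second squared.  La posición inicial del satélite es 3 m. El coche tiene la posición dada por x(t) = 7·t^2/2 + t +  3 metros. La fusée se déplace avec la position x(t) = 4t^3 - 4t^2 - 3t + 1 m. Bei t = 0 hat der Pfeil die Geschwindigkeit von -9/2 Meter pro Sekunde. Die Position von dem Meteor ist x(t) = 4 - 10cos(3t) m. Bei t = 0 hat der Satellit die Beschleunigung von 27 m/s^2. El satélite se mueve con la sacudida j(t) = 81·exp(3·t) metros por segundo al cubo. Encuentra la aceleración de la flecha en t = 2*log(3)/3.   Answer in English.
Using a(t) = 27·exp(-3·t/2)/4 and substituting t = 2*log(3)/3, we find a = 9/4.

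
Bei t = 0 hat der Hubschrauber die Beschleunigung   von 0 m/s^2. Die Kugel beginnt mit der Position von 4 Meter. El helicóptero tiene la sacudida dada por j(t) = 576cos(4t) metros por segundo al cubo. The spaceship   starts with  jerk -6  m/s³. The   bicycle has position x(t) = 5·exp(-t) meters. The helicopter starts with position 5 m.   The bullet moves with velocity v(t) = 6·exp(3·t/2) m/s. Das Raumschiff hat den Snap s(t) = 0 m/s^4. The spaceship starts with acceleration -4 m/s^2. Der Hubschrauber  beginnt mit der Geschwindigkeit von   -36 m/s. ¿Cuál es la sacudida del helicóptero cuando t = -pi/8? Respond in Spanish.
Tenemos la sacudida j(t) = 576·cos(4·t). Sustituyendo t = -pi/8: j(-pi/8) = 0.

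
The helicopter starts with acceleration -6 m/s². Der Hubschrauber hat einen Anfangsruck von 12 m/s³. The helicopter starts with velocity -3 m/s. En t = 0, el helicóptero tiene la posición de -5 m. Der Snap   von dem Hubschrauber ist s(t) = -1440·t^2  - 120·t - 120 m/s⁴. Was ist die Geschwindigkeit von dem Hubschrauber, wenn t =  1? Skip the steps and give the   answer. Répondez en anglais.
At t = 1, v = -52.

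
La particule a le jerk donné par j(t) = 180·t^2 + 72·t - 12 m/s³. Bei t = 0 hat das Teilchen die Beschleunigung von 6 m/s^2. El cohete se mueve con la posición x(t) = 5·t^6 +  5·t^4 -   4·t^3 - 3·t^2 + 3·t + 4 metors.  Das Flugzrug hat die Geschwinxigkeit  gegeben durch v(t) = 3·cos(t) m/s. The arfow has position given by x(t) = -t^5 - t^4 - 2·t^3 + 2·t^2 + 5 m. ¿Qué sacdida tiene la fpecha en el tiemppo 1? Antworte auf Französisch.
Nous devons dériver notre équation de la position x(t) = -t^5 - t^4 - 2·t^3 + 2·t^2 + 5 3 fois. En prenant d/dt de x(t), nous trouvons v(t) = -5·t^4 - 4·t^3 - 6·t^2 + 4·t. La dérivée de la vitesse donne l'accélération: a(t) = -20·t^3 - 12·t^2 - 12·t + 4. La dérivée de l'accélération donne le jerk: j(t) = -60·t^2 - 24·t - 12. De l'équation du jerk j(t) = -60·t^2 - 24·t - 12, nous substituons t = 1 pour obtenir j = -96.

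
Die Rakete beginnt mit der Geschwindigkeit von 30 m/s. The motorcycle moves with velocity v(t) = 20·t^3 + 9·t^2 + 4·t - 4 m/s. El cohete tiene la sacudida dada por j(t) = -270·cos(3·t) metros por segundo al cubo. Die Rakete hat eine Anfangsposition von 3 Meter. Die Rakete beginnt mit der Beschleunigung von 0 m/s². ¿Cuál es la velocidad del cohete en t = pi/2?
Necesitamos integrar nuestra ecuación de la sacudida j(t) = -270·cos(3·t) 2 veces. La integral de la sacudida es la aceleración. Usando a(0) = 0, obtenemos a(t) = -90·sin(3·t). Integrando la aceleración y usando la condición inicial v(0) = 30, obtenemos v(t) = 30·cos(3·t). Tenemos la velocidad v(t) = 30·cos(3·t). Sustituyendo t = pi/2: v(pi/2) = 0.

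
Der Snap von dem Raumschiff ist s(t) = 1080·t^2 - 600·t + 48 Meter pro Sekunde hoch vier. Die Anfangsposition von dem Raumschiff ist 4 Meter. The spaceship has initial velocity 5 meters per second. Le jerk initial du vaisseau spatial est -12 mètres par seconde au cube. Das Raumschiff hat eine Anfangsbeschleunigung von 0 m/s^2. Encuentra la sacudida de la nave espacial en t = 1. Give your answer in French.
Nous devons trouver la primitive de notre équation du snap s(t) = 1080·t^2 - 600·t + 48 1 fois. En intégrant le snap et en utilisant la condition initiale j(0) = -12, nous obtenons j(t) = 360·t^3 - 300·t^2 + 48·t - 12. En utilisant j(t) = 360·t^3 - 300·t^2 + 48·t - 12 et en substituant t = 1, nous trouvons j = 96.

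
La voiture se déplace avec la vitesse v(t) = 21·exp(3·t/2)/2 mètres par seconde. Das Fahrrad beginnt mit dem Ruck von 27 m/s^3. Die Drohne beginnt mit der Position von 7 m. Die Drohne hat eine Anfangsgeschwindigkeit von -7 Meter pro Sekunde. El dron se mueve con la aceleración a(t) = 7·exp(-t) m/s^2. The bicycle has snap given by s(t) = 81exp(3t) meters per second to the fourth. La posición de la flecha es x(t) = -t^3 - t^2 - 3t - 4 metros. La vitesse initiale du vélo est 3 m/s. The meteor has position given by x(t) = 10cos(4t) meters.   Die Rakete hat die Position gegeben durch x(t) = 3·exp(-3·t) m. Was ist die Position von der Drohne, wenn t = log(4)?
Um dies zu lösen, müssen wir 2 Stammfunktionen unserer Gleichung für die Beschleunigung a(t) = 7·exp(-t) finden. Das Integral von der Beschleunigung, mit v(0) = -7, ergibt die Geschwindigkeit: v(t) = -7·exp(-t). Mit ∫v(t)dt und Anwendung von x(0) = 7, finden wir x(t) = 7·exp(-t). Wir haben die Position x(t) = 7·exp(-t). Durch Einsetzen von t = log(4): x(log(4)) = 7/4.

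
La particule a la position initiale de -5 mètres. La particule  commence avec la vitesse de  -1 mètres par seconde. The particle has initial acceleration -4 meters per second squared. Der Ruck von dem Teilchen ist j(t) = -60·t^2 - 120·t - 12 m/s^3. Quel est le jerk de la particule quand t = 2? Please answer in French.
Nous avons le jerk j(t) = -60·t^2 - 120·t - 12. En substituant t = 2: j(2) = -492.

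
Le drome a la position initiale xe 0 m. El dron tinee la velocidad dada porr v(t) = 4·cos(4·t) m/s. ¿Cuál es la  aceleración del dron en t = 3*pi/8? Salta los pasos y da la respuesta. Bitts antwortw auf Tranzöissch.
a(3*pi/8) = 16.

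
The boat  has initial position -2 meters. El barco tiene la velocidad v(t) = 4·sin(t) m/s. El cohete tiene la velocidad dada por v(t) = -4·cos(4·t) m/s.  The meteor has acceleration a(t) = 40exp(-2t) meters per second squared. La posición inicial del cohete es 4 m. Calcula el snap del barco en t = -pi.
Partiendo de la velocidad v(t) = 4·sin(t), tomamos 3 derivadas. La derivada de la velocidad da la aceleración: a(t) = 4·cos(t). La derivada de la aceleración da la sacudida: j(t) = -4·sin(t). Derivando la sacudida, obtenemos el snap: s(t) = -4·cos(t). De la ecuación del snap s(t) = -4·cos(t), sustituimos t = -pi para obtener s = 4.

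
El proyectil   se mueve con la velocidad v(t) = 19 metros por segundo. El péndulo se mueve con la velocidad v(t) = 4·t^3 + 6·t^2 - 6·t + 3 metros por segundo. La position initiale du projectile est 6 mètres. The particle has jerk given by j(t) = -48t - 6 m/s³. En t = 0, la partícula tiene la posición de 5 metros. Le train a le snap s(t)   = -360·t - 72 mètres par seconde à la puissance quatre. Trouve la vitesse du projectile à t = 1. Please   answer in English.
Using v(t) = 19 and substituting t = 1, we find v = 19.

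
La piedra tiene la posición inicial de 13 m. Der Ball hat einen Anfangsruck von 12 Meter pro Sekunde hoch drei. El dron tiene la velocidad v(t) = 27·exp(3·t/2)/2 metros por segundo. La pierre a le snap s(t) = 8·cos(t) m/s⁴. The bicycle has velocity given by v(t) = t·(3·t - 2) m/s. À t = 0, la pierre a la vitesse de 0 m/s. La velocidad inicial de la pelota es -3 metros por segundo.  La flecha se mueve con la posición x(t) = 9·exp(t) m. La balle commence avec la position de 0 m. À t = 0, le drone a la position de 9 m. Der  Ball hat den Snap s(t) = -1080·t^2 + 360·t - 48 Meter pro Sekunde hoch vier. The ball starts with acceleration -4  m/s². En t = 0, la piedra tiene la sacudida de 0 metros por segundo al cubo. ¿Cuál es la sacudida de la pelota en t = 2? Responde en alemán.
Wir müssen das Integral unserer Gleichung für den Snap s(t) = -1080·t^2 + 360·t - 48 1-mal finden. Das Integral von dem Snap, mit j(0) = 12, ergibt den Ruck: j(t) = -360·t^3 + 180·t^2 - 48·t + 12. Aus der Gleichung für den Ruck j(t) = -360·t^3 + 180·t^2 - 48·t + 12, setzen wir t = 2 ein und erhalten j = -2244.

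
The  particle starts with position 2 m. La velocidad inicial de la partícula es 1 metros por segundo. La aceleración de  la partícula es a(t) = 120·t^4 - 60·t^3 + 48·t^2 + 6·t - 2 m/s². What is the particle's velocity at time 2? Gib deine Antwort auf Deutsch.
Wir müssen unsere Gleichung für die Beschleunigung a(t) = 120·t^4 - 60·t^3 + 48·t^2 + 6·t - 2 1-mal integrieren. Durch Integration von der Beschleunigung und Verwendung der Anfangsbedingung v(0) = 1, erhalten wir v(t) = 24·t^5 - 15·t^4 + 16·t^3 + 3·t^2 - 2·t + 1. Mit v(t) = 24·t^5 - 15·t^4 + 16·t^3 + 3·t^2 - 2·t + 1 und Einsetzen von t = 2, finden wir v = 665.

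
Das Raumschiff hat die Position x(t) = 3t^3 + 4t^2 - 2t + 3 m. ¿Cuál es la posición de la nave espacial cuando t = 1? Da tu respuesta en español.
De la ecuación de la posición x(t) = 3·t^3 + 4·t^2 - 2·t + 3, sustituimos t = 1 para obtener x = 8.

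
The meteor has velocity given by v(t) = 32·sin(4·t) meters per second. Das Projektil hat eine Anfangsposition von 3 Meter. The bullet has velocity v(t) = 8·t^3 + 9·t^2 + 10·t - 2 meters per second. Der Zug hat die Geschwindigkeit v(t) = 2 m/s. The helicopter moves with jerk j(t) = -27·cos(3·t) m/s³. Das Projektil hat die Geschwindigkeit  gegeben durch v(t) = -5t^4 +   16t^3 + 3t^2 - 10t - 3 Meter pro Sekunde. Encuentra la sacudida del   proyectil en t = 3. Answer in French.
Pour résoudre ceci, nous devons prendre 2 dérivées de notre équation de la vitesse v(t) = -5·t^4 + 16·t^3 + 3·t^2 - 10·t - 3. En prenant d/dt de v(t), nous trouvons a(t) = -20·t^3 + 48·t^2 + 6·t - 10. En prenant d/dt de a(t), nous trouvons j(t) = -60·t^2 + 96·t + 6. En utilisant j(t) = -60·t^2 + 96·t + 6 et en substituant t = 3, nous trouvons j = -246.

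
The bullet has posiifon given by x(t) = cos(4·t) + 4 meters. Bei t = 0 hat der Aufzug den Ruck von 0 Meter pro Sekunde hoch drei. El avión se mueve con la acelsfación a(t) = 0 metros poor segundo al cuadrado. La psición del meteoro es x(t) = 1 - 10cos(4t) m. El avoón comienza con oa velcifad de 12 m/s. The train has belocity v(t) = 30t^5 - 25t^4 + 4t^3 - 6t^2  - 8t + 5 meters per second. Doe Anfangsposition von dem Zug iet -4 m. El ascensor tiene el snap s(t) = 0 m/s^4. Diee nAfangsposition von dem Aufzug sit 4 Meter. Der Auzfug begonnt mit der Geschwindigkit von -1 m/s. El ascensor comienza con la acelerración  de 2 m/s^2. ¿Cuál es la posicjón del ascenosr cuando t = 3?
Para resolver esto, necesitamos tomar 4 integrales de nuestra ecuación del snap s(t) = 0. La integral del snap, con j(0) = 0, da la sacudida: j(t) = 0. La integral de la sacudida, con a(0) = 2, da la aceleración: a(t) = 2. Integrando la aceleración y usando la condición inicial v(0) = -1, obtenemos v(t) = 2·t - 1. Integrando la velocidad y usando la condición inicial x(0) = 4, obtenemos x(t) = t^2 - t + 4. De la ecuación de la posición x(t) = t^2 - t + 4, sustituimos t = 3 para obtener x = 10.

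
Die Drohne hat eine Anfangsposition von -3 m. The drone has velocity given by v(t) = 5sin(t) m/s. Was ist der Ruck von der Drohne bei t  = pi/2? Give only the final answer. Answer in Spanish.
En t = pi/2, j = -5.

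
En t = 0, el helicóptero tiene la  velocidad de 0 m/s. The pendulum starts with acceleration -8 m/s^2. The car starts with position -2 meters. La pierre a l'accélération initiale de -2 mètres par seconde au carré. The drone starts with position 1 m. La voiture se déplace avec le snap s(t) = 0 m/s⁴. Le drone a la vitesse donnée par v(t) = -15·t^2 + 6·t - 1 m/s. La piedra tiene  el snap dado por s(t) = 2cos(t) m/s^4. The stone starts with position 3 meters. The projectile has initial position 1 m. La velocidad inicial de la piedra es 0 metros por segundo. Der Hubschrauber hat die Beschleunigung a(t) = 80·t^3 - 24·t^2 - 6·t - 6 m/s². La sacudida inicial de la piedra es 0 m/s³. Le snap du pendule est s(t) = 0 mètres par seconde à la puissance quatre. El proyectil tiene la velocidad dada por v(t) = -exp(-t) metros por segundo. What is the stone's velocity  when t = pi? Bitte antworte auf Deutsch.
Wir müssen unsere Gleichung für den Snap s(t) = 2·cos(t) 3-mal integrieren. Das Integral von dem Snap ist der Ruck. Mit j(0) = 0 erhalten wir j(t) = 2·sin(t). Mit ∫j(t)dt und Anwendung von a(0) = -2, finden wir a(t) = -2·cos(t). Die Stammfunktion von der Beschleunigung, mit v(0) = 0, ergibt die Geschwindigkeit: v(t) = -2·sin(t). Aus der Gleichung für die Geschwindigkeit v(t) = -2·sin(t), setzen wir t = pi ein und erhalten v = 0.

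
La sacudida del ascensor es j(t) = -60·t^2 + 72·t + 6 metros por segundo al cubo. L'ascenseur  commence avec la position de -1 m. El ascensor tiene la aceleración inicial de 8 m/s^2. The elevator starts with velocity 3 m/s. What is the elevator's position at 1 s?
Starting from jerk j(t) = -60·t^2 + 72·t + 6, we take 3 integrals. Taking ∫j(t)dt and applying a(0) = 8, we find a(t) = -20·t^3 + 36·t^2 + 6·t + 8. Taking ∫a(t)dt and applying v(0) = 3, we find v(t) = -5·t^4 + 12·t^3 + 3·t^2 + 8·t + 3. The antiderivative of velocity is position. Using x(0) = -1, we get x(t) = -t^5 + 3·t^4 + t^3 + 4·t^2 + 3·t - 1. Using x(t) = -t^5 + 3·t^4 + t^3 + 4·t^2 + 3·t - 1 and substituting t = 1, we find x = 9.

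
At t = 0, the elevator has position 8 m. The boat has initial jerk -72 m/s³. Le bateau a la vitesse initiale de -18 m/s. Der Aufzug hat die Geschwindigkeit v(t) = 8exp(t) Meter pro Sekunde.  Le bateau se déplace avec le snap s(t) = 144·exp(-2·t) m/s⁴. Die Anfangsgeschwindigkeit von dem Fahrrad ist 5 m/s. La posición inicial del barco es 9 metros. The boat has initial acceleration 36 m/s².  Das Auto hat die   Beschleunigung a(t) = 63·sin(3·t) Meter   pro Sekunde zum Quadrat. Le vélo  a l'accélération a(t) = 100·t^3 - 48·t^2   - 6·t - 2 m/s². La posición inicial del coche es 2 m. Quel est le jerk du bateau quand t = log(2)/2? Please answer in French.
En partant du snap s(t) = 144·exp(-2·t), nous prenons 1 intégrale. L'intégrale du snap est le jerk. En utilisant j(0) = -72, nous obtenons j(t) = -72·exp(-2·t). Nous avons le jerk j(t) = -72·exp(-2·t). En substituant t = log(2)/2: j(log(2)/2) = -36.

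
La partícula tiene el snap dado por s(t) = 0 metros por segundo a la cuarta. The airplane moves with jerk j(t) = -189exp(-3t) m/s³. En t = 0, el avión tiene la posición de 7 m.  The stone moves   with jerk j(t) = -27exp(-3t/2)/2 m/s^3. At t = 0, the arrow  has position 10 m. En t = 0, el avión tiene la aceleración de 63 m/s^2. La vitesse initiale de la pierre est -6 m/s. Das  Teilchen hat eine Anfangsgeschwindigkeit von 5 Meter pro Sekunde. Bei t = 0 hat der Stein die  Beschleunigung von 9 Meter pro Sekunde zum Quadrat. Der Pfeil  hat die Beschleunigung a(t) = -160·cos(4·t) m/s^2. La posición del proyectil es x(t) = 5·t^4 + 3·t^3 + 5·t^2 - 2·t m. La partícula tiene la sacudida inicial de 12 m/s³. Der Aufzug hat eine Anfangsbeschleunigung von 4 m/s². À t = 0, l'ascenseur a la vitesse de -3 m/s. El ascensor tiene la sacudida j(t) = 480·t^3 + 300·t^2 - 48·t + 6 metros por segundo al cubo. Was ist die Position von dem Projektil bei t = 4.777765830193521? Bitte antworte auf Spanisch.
Usando x(t) = 5·t^4 + 3·t^3 + 5·t^2 - 2·t y sustituyendo t = 4.777765830193521, encontramos x = 3037.13676617419.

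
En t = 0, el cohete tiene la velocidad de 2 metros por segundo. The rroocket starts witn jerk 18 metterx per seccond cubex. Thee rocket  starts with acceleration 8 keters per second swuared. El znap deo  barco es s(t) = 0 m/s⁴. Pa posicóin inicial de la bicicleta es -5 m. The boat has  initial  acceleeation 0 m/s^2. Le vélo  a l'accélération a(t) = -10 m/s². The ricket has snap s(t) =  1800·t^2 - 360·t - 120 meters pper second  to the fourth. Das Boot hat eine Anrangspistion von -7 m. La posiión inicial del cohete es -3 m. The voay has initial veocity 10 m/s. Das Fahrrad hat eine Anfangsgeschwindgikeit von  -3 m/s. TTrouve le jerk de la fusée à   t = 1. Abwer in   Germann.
Ausgehend von dem Snap s(t) = 1800·t^2 - 360·t - 120, nehmen wir 1 Integral. Mit ∫s(t)dt und Anwendung von j(0) = 18, finden wir j(t) = 600·t^3 - 180·t^2 - 120·t + 18. Wir haben den Ruck j(t) = 600·t^3 - 180·t^2 - 120·t + 18. Durch Einsetzen von t = 1: j(1) = 318.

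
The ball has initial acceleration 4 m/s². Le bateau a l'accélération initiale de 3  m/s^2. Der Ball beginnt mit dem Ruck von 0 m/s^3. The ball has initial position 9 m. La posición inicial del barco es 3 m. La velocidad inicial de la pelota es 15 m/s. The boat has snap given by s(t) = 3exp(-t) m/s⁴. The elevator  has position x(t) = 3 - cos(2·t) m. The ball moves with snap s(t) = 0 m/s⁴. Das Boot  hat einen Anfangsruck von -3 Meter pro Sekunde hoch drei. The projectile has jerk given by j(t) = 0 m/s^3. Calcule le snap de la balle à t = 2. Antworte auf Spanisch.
De la ecuación del snap s(t) = 0, sustituimos t = 2 para obtener s = 0.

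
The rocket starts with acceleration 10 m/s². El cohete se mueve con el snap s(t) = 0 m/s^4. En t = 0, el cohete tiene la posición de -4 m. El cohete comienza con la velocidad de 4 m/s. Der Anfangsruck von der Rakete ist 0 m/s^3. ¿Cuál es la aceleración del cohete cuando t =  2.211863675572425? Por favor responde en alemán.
Um dies zu lösen, müssen wir 2 Integrale unserer Gleichung für den Snap s(t) = 0 finden. Mit ∫s(t)dt und Anwendung von j(0) = 0, finden wir j(t) = 0. Die Stammfunktion von dem Ruck, mit a(0) = 10, ergibt die Beschleunigung: a(t) = 10. Mit a(t) = 10 und Einsetzen von t = 2.211863675572425, finden wir a = 10.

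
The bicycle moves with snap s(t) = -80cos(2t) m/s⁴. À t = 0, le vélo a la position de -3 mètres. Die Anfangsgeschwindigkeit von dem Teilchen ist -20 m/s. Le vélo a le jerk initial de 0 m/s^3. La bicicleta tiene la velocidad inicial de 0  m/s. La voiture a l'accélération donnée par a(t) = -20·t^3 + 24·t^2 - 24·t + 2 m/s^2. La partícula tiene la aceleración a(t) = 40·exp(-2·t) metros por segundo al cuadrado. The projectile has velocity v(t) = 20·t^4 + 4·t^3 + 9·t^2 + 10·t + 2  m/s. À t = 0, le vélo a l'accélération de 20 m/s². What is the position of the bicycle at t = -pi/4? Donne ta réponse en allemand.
Ausgehend von dem Snap s(t) = -80·cos(2·t), nehmen wir 4 Stammfunktionen. Die Stammfunktion von dem Snap, mit j(0) = 0, ergibt den Ruck: j(t) = -40·sin(2·t). Die Stammfunktion von dem Ruck ist die Beschleunigung. Mit a(0) = 20 erhalten wir a(t) = 20·cos(2·t). Das Integral von der Beschleunigung ist die Geschwindigkeit. Mit v(0) = 0 erhalten wir v(t) = 10·sin(2·t). Die Stammfunktion von der Geschwindigkeit, mit x(0) = -3, ergibt die Position: x(t) = 2 - 5·cos(2·t). Mit x(t) = 2 - 5·cos(2·t) und Einsetzen von t = -pi/4, finden wir x = 2.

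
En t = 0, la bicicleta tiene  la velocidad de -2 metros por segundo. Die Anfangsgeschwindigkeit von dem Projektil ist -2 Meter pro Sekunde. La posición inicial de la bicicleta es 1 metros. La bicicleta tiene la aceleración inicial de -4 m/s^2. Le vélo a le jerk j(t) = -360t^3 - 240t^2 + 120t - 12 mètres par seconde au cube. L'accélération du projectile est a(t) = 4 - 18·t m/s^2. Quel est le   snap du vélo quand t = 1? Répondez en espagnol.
Para resolver esto, necesitamos tomar 1 derivada de nuestra ecuación de la sacudida j(t) = -360·t^3 - 240·t^2 + 120·t - 12. Derivando la sacudida, obtenemos el snap: s(t) = -1080·t^2 - 480·t + 120. Usando s(t) = -1080·t^2 - 480·t + 120 y sustituyendo t = 1, encontramos s = -1440.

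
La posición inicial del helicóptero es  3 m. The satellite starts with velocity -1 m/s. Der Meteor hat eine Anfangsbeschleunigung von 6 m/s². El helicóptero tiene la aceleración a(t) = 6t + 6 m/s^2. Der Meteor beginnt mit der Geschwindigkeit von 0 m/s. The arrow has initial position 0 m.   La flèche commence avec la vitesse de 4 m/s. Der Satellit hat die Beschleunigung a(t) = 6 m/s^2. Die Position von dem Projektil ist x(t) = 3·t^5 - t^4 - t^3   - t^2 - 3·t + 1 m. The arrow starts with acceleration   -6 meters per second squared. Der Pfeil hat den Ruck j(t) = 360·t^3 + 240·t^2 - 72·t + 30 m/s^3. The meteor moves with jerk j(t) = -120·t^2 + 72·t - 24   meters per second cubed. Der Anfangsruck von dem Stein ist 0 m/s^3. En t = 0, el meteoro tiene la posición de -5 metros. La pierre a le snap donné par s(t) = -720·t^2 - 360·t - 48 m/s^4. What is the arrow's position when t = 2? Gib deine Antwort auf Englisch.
Starting from jerk j(t) = 360·t^3 + 240·t^2 - 72·t + 30, we take 3 antiderivatives. Taking ∫j(t)dt and applying a(0) = -6, we find a(t) = 90·t^4 + 80·t^3 - 36·t^2 + 30·t - 6. Finding the antiderivative of a(t) and using v(0) = 4: v(t) = 18·t^5 + 20·t^4 - 12·t^3 + 15·t^2 - 6·t + 4. The integral of velocity, with x(0) = 0, gives position: x(t) = 3·t^6 + 4·t^5 - 3·t^4 + 5·t^3 - 3·t^2 + 4·t. We have position x(t) = 3·t^6 + 4·t^5 - 3·t^4 + 5·t^3 - 3·t^2 + 4·t. Substituting t = 2: x(2) = 308.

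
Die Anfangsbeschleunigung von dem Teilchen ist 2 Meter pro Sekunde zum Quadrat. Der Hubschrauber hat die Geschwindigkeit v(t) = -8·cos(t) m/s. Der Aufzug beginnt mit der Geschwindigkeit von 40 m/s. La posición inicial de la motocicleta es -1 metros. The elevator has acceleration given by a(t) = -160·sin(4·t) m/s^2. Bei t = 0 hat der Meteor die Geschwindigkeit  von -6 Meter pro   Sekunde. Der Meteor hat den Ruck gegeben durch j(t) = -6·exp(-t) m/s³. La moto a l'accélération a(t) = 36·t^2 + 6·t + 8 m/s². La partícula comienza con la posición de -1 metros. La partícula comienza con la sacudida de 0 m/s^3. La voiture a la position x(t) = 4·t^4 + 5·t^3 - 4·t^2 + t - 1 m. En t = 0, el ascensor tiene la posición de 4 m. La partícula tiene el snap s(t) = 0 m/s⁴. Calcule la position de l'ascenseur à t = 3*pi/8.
Nous devons trouver l'intégrale de notre équation de l'accélération a(t) = -160·sin(4·t) 2 fois. La primitive de l'accélération, avec v(0) = 40, donne la vitesse: v(t) = 40·cos(4·t). En intégrant la vitesse et en utilisant la condition initiale x(0) = 4, nous obtenons x(t) = 10·sin(4·t) + 4. De l'équation de la position x(t) = 10·sin(4·t) + 4, nous substituons t = 3*pi/8 pour obtenir x = -6.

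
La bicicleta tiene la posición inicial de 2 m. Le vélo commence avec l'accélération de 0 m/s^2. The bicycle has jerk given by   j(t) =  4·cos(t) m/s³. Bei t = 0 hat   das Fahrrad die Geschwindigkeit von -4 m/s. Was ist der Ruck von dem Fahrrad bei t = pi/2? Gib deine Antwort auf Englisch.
We have jerk j(t) = 4·cos(t). Substituting t = pi/2: j(pi/2) = 0.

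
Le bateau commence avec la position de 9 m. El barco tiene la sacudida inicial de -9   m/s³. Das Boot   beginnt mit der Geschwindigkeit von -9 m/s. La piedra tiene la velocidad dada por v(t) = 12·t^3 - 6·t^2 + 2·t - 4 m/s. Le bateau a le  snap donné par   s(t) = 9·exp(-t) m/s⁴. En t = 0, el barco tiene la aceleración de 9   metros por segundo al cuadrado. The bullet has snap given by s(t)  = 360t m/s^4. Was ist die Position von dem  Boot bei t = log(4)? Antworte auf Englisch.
We must find the antiderivative of our snap equation s(t) = 9·exp(-t) 4 times. Finding the antiderivative of s(t) and using j(0) = -9: j(t) = -9·exp(-t). The integral of jerk is acceleration. Using a(0) = 9, we get a(t) = 9·exp(-t). Taking ∫a(t)dt and applying v(0) = -9, we find v(t) = -9·exp(-t). Integrating velocity and using the initial condition x(0) = 9, we get x(t) = 9·exp(-t). Using x(t) = 9·exp(-t) and substituting t = log(4), we find x = 9/4.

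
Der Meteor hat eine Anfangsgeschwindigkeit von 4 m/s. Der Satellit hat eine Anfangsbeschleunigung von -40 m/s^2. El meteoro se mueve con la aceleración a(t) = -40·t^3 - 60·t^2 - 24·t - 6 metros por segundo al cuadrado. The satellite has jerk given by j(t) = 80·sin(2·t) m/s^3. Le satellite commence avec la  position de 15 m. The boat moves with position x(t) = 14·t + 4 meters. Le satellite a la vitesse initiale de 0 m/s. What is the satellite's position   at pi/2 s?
To find the answer, we compute 3 integrals of j(t) = 80·sin(2·t). Finding the integral of j(t) and using a(0) = -40: a(t) = -40·cos(2·t). Integrating acceleration and using the initial condition v(0) = 0, we get v(t) = -20·sin(2·t). The integral of velocity is position. Using x(0) = 15, we get x(t) = 10·cos(2·t) + 5. From the given position equation x(t) = 10·cos(2·t) + 5, we substitute t = pi/2 to get x = -5.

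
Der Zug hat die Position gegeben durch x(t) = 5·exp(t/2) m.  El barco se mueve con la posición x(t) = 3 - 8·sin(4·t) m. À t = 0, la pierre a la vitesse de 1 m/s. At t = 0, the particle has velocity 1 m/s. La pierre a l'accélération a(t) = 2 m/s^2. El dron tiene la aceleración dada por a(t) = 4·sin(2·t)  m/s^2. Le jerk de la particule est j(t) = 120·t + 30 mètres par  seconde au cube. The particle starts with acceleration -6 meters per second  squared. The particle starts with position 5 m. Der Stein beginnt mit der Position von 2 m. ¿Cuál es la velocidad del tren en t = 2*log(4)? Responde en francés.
Nous devons dériver notre équation de la position x(t) = 5·exp(t/2) 1 fois. En prenant d/dt de x(t), nous trouvons v(t) = 5·exp(t/2)/2. Nous avons la vitesse v(t) = 5·exp(t/2)/2. En substituant t = 2*log(4): v(2*log(4)) = 10.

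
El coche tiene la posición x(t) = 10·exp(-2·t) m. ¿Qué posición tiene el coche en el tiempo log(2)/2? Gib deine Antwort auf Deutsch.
Aus der Gleichung für die Position x(t) = 10·exp(-2·t), setzen wir t = log(2)/2 ein und erhalten x = 5.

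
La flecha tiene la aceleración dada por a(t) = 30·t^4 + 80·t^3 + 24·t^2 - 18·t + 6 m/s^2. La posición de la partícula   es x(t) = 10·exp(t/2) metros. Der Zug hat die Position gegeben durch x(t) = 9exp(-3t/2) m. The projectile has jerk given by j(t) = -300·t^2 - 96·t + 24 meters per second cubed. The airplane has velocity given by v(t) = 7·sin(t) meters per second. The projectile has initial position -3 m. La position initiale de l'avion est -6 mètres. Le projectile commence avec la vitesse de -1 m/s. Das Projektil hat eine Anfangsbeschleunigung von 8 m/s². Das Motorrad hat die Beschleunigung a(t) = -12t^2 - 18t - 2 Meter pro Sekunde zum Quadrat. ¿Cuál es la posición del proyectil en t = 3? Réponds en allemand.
Um dies zu lösen, müssen wir 3 Stammfunktionen unserer Gleichung für den Ruck j(t) = -300·t^2 - 96·t + 24 finden. Die Stammfunktion von dem Ruck ist die Beschleunigung. Mit a(0) = 8 erhalten wir a(t) = -100·t^3 - 48·t^2 + 24·t + 8. Die Stammfunktion von der Beschleunigung, mit v(0) = -1, ergibt die Geschwindigkeit: v(t) = -25·t^4 - 16·t^3 + 12·t^2 + 8·t - 1. Durch Integration von der Geschwindigkeit und Verwendung der Anfangsbedingung x(0) = -3, erhalten wir x(t) = -5·t^5 - 4·t^4 + 4·t^3 + 4·t^2 - t - 3. Mit x(t) = -5·t^5 - 4·t^4 + 4·t^3 + 4·t^2 - t - 3 und Einsetzen von t = 3, finden wir x = -1401.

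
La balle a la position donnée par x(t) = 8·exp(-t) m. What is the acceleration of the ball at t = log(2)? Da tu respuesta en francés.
Pour résoudre ceci, nous devons prendre 2 dérivées de notre équation de la position x(t) = 8·exp(-t). En prenant d/dt de x(t), nous trouvons v(t) = -8·exp(-t). La dérivée de la vitesse donne l'accélération: a(t) = 8·exp(-t). En utilisant a(t) = 8·exp(-t) et en substituant t = log(2), nous trouvons a = 4.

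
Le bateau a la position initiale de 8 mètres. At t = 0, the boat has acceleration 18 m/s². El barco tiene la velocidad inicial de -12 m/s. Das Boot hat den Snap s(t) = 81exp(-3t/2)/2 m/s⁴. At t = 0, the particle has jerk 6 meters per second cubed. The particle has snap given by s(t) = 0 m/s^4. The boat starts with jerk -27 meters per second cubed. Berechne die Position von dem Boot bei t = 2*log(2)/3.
Um dies zu lösen, müssen wir 4 Integrale unserer Gleichung für den Snap s(t) = 81·exp(-3·t/2)/2 finden. Mit ∫s(t)dt und Anwendung von j(0) = -27, finden wir j(t) = -27·exp(-3·t/2). Durch Integration von dem Ruck und Verwendung der Anfangsbedingung a(0) = 18, erhalten wir a(t) = 18·exp(-3·t/2). Die Stammfunktion von der Beschleunigung ist die Geschwindigkeit. Mit v(0) = -12 erhalten wir v(t) = -12·exp(-3·t/2). Das Integral von der Geschwindigkeit, mit x(0) = 8, ergibt die Position: x(t) = 8·exp(-3·t/2). Aus der Gleichung für die Position x(t) = 8·exp(-3·t/2), setzen wir t = 2*log(2)/3 ein und erhalten x = 4.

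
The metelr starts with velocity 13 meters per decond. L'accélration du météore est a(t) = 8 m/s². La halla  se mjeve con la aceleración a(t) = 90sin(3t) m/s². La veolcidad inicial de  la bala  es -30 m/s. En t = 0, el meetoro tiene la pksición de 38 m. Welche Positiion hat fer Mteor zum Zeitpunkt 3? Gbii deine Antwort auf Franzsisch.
Nous devons trouver la primitive de notre équation de l'accélération a(t) = 8 2 fois. En intégrant l'accélération et en utilisant la condition initiale v(0) = 13, nous obtenons v(t) = 8·t + 13. L'intégrale de la vitesse, avec x(0) = 38, donne la position: x(t) = 4·t^2 + 13·t + 38. En utilisant x(t) = 4·t^2 + 13·t + 38 et en substituant t = 3, nous trouvons x = 113.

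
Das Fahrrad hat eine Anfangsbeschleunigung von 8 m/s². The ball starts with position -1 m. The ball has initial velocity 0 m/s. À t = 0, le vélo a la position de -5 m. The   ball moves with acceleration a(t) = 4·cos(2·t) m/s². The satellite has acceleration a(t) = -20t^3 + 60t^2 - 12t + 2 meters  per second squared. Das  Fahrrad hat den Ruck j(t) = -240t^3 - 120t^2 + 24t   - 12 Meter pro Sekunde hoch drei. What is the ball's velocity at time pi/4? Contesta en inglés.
To solve this, we need to take 1 integral of our acceleration equation a(t) = 4·cos(2·t). Finding the integral of a(t) and using v(0) = 0: v(t) = 2·sin(2·t). From the given velocity equation v(t) = 2·sin(2·t), we substitute t = pi/4 to get v = 2.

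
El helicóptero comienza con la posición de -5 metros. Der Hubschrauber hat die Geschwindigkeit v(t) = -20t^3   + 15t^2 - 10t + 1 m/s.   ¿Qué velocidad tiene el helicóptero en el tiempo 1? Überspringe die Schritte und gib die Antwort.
La respuesta es -14.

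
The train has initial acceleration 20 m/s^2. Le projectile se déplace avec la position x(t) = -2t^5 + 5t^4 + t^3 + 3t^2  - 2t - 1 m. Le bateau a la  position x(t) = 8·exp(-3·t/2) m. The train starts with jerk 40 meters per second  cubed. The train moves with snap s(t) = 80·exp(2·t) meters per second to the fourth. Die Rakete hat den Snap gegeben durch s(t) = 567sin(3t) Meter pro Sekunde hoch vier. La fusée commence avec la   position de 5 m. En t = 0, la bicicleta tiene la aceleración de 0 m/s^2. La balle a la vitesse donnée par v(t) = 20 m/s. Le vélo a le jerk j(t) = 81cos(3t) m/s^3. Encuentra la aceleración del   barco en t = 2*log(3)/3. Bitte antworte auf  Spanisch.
Para resolver esto, necesitamos tomar 2 derivadas de nuestra ecuación de la posición x(t) = 8·exp(-3·t/2). La derivada de la posición da la velocidad: v(t) = -12·exp(-3·t/2). Derivando la velocidad, obtenemos la aceleración: a(t) = 18·exp(-3·t/2). Usando a(t) = 18·exp(-3·t/2) y sustituyendo t = 2*log(3)/3, encontramos a = 6.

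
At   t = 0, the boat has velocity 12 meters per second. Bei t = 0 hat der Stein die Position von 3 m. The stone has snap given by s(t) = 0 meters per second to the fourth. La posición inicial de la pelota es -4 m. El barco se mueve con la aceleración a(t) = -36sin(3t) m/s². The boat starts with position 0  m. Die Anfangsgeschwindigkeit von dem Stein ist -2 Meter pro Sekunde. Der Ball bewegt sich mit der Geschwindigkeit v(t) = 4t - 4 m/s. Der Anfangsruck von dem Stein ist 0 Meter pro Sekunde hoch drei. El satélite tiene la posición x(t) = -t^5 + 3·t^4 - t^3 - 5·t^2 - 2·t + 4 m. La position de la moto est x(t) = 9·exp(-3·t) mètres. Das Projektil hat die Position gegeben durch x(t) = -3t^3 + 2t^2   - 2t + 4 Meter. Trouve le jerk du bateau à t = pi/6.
En partant de l'accélération a(t) = -36·sin(3·t), nous prenons 1 dérivée. En dérivant l'accélération, nous obtenons le jerk: j(t) = -108·cos(3·t). De l'équation du jerk j(t) = -108·cos(3·t), nous substituons t = pi/6 pour obtenir j = 0.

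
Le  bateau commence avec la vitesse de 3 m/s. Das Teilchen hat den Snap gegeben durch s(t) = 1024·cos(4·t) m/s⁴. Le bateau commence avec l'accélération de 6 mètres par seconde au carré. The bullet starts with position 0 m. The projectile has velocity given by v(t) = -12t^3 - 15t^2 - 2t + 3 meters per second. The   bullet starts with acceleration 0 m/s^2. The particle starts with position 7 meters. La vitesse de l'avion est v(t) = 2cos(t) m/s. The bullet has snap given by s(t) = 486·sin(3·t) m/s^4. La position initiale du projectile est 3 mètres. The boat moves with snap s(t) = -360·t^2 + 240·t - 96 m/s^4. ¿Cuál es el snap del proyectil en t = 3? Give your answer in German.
Wir müssen unsere Gleichung für die Geschwindigkeit v(t) = -12·t^3 - 15·t^2 - 2·t + 3 3-mal ableiten. Durch Ableiten von der Geschwindigkeit erhalten wir die Beschleunigung: a(t) = -36·t^2 - 30·t - 2. Die Ableitung von der Beschleunigung ergibt den Ruck: j(t) = -72·t - 30. Durch Ableiten von dem Ruck erhalten wir den Snap: s(t) = -72. Wir haben den Snap s(t) = -72. Durch Einsetzen von t = 3: s(3) = -72.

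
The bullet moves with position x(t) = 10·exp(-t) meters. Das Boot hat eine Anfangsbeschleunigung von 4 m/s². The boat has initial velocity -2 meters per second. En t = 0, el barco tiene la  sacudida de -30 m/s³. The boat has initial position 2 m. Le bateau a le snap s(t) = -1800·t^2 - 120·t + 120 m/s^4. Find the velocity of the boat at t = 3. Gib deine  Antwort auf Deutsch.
Ausgehend von dem Snap s(t) = -1800·t^2 - 120·t + 120, nehmen wir 3 Integrale. Mit ∫s(t)dt und Anwendung von j(0) = -30, finden wir j(t) = -600·t^3 - 60·t^2 + 120·t - 30. Das Integral von dem Ruck, mit a(0) = 4, ergibt die Beschleunigung: a(t) = -150·t^4 - 20·t^3 + 60·t^2 - 30·t + 4. Durch Integration von der Beschleunigung und Verwendung der Anfangsbedingung v(0) = -2, erhalten wir v(t) = -30·t^5 - 5·t^4 + 20·t^3 - 15·t^2 + 4·t - 2. Mit v(t) = -30·t^5 - 5·t^4 + 20·t^3 - 15·t^2 + 4·t - 2 und Einsetzen von t = 3, finden wir v = -7280.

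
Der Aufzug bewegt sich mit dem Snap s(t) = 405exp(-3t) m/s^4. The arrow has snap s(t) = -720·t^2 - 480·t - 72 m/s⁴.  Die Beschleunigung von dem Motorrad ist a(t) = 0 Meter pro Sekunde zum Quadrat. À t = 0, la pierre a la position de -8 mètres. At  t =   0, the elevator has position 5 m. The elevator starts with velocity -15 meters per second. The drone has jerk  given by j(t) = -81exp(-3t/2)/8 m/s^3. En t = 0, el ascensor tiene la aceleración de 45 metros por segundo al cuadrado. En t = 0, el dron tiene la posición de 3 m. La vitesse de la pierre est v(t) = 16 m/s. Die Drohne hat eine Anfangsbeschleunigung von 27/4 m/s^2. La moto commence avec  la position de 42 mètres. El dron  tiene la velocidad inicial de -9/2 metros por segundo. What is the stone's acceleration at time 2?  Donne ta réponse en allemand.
Wir müssen unsere Gleichung für die Geschwindigkeit v(t) = 16 1-mal ableiten. Die Ableitung von der Geschwindigkeit ergibt die Beschleunigung: a(t) = 0. Wir haben die Beschleunigung a(t) = 0. Durch Einsetzen von t = 2: a(2) = 0.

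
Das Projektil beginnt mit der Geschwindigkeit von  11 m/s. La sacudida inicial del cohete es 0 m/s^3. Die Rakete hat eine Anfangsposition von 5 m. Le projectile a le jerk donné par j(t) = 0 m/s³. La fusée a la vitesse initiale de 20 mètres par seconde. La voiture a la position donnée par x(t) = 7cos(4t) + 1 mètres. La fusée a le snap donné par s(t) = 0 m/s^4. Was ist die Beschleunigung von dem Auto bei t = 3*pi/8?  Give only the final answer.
Bei t = 3*pi/8, a = 0.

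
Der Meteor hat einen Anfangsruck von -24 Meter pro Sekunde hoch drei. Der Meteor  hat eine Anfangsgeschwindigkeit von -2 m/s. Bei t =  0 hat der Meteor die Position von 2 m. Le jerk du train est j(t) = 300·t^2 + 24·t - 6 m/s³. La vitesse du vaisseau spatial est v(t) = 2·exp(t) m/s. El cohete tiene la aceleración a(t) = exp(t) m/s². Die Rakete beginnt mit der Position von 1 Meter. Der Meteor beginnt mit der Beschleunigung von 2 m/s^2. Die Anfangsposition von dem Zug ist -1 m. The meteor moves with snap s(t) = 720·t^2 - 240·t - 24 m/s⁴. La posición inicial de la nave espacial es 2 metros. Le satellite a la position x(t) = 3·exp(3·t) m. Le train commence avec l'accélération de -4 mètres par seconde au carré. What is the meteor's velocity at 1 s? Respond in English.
We must find the integral of our snap equation s(t) = 720·t^2 - 240·t - 24 3 times. Finding the integral of s(t) and using j(0) = -24: j(t) = 240·t^3 - 120·t^2 - 24·t - 24. The integral of jerk, with a(0) = 2, gives acceleration: a(t) = 60·t^4 - 40·t^3 - 12·t^2 - 24·t + 2. Integrating acceleration and using the initial condition v(0) = -2, we get v(t) = 12·t^5 - 10·t^4 - 4·t^3 - 12·t^2 + 2·t - 2. From the given velocity equation v(t) = 12·t^5 - 10·t^4 - 4·t^3 - 12·t^2 + 2·t - 2, we substitute t = 1 to get v = -14.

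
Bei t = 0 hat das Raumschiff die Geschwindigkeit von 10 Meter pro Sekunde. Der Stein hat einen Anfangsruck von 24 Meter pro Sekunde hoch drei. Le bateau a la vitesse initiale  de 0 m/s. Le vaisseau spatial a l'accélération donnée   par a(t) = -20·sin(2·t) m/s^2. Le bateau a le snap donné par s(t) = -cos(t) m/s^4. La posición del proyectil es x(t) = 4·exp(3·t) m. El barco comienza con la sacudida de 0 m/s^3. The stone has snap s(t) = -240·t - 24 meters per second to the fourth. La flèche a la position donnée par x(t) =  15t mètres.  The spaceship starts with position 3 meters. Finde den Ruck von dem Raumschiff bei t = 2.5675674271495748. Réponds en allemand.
Um dies zu lösen, müssen wir 1 Ableitung unserer Gleichung für die Beschleunigung a(t) = -20·sin(2·t) nehmen. Mit d/dt von a(t) finden wir j(t) = -40·cos(2·t). Wir haben den Ruck j(t) = -40·cos(2·t). Durch Einsetzen von t = 2.5675674271495748: j(2.5675674271495748) = -16.4106455916685.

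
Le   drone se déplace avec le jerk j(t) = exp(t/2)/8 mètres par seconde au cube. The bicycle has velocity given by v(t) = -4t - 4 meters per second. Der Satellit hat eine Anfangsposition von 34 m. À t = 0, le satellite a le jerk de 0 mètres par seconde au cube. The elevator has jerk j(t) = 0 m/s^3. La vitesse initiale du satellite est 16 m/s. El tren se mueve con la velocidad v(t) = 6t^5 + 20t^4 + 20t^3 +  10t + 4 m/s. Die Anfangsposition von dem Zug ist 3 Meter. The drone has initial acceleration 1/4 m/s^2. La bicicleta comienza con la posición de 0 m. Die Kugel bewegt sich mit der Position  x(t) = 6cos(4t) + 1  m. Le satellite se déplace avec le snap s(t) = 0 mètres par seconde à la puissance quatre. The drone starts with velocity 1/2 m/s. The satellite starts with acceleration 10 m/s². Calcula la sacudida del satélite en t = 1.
Para resolver esto, necesitamos tomar 1 integral de nuestra ecuación del snap s(t) = 0. Tomando ∫s(t)dt y aplicando j(0) = 0, encontramos j(t) = 0. Usando j(t) = 0 y sustituyendo t = 1, encontramos j = 0.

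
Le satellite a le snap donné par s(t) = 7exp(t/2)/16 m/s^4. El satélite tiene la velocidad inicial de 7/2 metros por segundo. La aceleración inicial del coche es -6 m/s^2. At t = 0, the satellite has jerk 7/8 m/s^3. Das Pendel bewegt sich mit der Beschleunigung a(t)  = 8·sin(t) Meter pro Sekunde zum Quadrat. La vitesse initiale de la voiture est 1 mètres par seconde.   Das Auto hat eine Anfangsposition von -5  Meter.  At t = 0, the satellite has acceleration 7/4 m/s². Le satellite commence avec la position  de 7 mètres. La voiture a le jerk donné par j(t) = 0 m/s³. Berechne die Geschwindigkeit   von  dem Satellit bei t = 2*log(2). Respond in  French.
Nous devons intégrer notre équation du snap s(t) = 7·exp(t/2)/16 3 fois. L'intégrale du snap, avec j(0) = 7/8, donne le jerk: j(t) = 7·exp(t/2)/8. L'intégrale du jerk est l'accélération. En utilisant a(0) = 7/4, nous obtenons a(t) = 7·exp(t/2)/4. En intégrant l'accélération et en utilisant la condition initiale v(0) = 7/2, nous obtenons v(t) = 7·exp(t/2)/2. Nous avons la vitesse v(t) = 7·exp(t/2)/2. En substituant t = 2*log(2): v(2*log(2)) = 7.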